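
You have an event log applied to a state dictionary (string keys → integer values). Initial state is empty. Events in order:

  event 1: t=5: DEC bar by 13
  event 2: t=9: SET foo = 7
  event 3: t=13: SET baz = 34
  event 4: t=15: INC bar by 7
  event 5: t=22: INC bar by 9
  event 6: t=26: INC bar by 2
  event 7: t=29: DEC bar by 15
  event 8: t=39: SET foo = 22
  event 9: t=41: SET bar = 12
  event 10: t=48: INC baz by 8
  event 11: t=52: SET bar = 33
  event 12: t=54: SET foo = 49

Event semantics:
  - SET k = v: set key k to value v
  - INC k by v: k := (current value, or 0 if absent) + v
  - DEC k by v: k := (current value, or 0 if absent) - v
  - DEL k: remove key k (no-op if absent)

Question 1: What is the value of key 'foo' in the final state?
Track key 'foo' through all 12 events:
  event 1 (t=5: DEC bar by 13): foo unchanged
  event 2 (t=9: SET foo = 7): foo (absent) -> 7
  event 3 (t=13: SET baz = 34): foo unchanged
  event 4 (t=15: INC bar by 7): foo unchanged
  event 5 (t=22: INC bar by 9): foo unchanged
  event 6 (t=26: INC bar by 2): foo unchanged
  event 7 (t=29: DEC bar by 15): foo unchanged
  event 8 (t=39: SET foo = 22): foo 7 -> 22
  event 9 (t=41: SET bar = 12): foo unchanged
  event 10 (t=48: INC baz by 8): foo unchanged
  event 11 (t=52: SET bar = 33): foo unchanged
  event 12 (t=54: SET foo = 49): foo 22 -> 49
Final: foo = 49

Answer: 49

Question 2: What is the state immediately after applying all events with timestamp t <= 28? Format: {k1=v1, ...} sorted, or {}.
Apply events with t <= 28 (6 events):
  after event 1 (t=5: DEC bar by 13): {bar=-13}
  after event 2 (t=9: SET foo = 7): {bar=-13, foo=7}
  after event 3 (t=13: SET baz = 34): {bar=-13, baz=34, foo=7}
  after event 4 (t=15: INC bar by 7): {bar=-6, baz=34, foo=7}
  after event 5 (t=22: INC bar by 9): {bar=3, baz=34, foo=7}
  after event 6 (t=26: INC bar by 2): {bar=5, baz=34, foo=7}

Answer: {bar=5, baz=34, foo=7}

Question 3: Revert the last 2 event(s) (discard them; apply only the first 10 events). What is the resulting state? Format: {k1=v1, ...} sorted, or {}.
Keep first 10 events (discard last 2):
  after event 1 (t=5: DEC bar by 13): {bar=-13}
  after event 2 (t=9: SET foo = 7): {bar=-13, foo=7}
  after event 3 (t=13: SET baz = 34): {bar=-13, baz=34, foo=7}
  after event 4 (t=15: INC bar by 7): {bar=-6, baz=34, foo=7}
  after event 5 (t=22: INC bar by 9): {bar=3, baz=34, foo=7}
  after event 6 (t=26: INC bar by 2): {bar=5, baz=34, foo=7}
  after event 7 (t=29: DEC bar by 15): {bar=-10, baz=34, foo=7}
  after event 8 (t=39: SET foo = 22): {bar=-10, baz=34, foo=22}
  after event 9 (t=41: SET bar = 12): {bar=12, baz=34, foo=22}
  after event 10 (t=48: INC baz by 8): {bar=12, baz=42, foo=22}

Answer: {bar=12, baz=42, foo=22}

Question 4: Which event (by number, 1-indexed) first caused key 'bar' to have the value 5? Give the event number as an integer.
Looking for first event where bar becomes 5:
  event 1: bar = -13
  event 2: bar = -13
  event 3: bar = -13
  event 4: bar = -6
  event 5: bar = 3
  event 6: bar 3 -> 5  <-- first match

Answer: 6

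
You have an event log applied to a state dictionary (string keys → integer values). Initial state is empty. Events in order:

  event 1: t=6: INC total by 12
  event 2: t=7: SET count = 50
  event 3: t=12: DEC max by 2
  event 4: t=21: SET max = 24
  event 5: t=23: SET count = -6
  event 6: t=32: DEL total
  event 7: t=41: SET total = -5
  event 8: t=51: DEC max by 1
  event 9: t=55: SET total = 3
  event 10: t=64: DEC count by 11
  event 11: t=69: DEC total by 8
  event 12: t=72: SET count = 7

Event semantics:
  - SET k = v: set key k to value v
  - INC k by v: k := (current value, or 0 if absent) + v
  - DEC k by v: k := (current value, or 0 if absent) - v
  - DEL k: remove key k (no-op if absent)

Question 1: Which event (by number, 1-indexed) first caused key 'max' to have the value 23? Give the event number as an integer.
Answer: 8

Derivation:
Looking for first event where max becomes 23:
  event 3: max = -2
  event 4: max = 24
  event 5: max = 24
  event 6: max = 24
  event 7: max = 24
  event 8: max 24 -> 23  <-- first match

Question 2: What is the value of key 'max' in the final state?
Track key 'max' through all 12 events:
  event 1 (t=6: INC total by 12): max unchanged
  event 2 (t=7: SET count = 50): max unchanged
  event 3 (t=12: DEC max by 2): max (absent) -> -2
  event 4 (t=21: SET max = 24): max -2 -> 24
  event 5 (t=23: SET count = -6): max unchanged
  event 6 (t=32: DEL total): max unchanged
  event 7 (t=41: SET total = -5): max unchanged
  event 8 (t=51: DEC max by 1): max 24 -> 23
  event 9 (t=55: SET total = 3): max unchanged
  event 10 (t=64: DEC count by 11): max unchanged
  event 11 (t=69: DEC total by 8): max unchanged
  event 12 (t=72: SET count = 7): max unchanged
Final: max = 23

Answer: 23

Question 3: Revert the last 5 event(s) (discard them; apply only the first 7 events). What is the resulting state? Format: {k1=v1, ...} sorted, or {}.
Answer: {count=-6, max=24, total=-5}

Derivation:
Keep first 7 events (discard last 5):
  after event 1 (t=6: INC total by 12): {total=12}
  after event 2 (t=7: SET count = 50): {count=50, total=12}
  after event 3 (t=12: DEC max by 2): {count=50, max=-2, total=12}
  after event 4 (t=21: SET max = 24): {count=50, max=24, total=12}
  after event 5 (t=23: SET count = -6): {count=-6, max=24, total=12}
  after event 6 (t=32: DEL total): {count=-6, max=24}
  after event 7 (t=41: SET total = -5): {count=-6, max=24, total=-5}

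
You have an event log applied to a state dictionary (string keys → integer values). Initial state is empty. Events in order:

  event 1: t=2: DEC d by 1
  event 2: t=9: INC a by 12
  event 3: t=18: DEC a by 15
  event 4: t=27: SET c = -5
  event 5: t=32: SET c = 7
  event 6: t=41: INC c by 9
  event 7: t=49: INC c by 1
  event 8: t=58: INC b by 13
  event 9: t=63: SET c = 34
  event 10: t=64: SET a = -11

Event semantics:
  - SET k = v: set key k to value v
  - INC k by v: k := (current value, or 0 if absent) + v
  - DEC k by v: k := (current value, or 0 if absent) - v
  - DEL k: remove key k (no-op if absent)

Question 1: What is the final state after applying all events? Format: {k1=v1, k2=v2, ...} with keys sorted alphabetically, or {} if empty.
Answer: {a=-11, b=13, c=34, d=-1}

Derivation:
  after event 1 (t=2: DEC d by 1): {d=-1}
  after event 2 (t=9: INC a by 12): {a=12, d=-1}
  after event 3 (t=18: DEC a by 15): {a=-3, d=-1}
  after event 4 (t=27: SET c = -5): {a=-3, c=-5, d=-1}
  after event 5 (t=32: SET c = 7): {a=-3, c=7, d=-1}
  after event 6 (t=41: INC c by 9): {a=-3, c=16, d=-1}
  after event 7 (t=49: INC c by 1): {a=-3, c=17, d=-1}
  after event 8 (t=58: INC b by 13): {a=-3, b=13, c=17, d=-1}
  after event 9 (t=63: SET c = 34): {a=-3, b=13, c=34, d=-1}
  after event 10 (t=64: SET a = -11): {a=-11, b=13, c=34, d=-1}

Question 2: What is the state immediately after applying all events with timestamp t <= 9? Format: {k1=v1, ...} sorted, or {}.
Answer: {a=12, d=-1}

Derivation:
Apply events with t <= 9 (2 events):
  after event 1 (t=2: DEC d by 1): {d=-1}
  after event 2 (t=9: INC a by 12): {a=12, d=-1}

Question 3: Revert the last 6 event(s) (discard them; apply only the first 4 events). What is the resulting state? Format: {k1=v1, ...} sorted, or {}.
Answer: {a=-3, c=-5, d=-1}

Derivation:
Keep first 4 events (discard last 6):
  after event 1 (t=2: DEC d by 1): {d=-1}
  after event 2 (t=9: INC a by 12): {a=12, d=-1}
  after event 3 (t=18: DEC a by 15): {a=-3, d=-1}
  after event 4 (t=27: SET c = -5): {a=-3, c=-5, d=-1}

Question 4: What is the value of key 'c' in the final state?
Track key 'c' through all 10 events:
  event 1 (t=2: DEC d by 1): c unchanged
  event 2 (t=9: INC a by 12): c unchanged
  event 3 (t=18: DEC a by 15): c unchanged
  event 4 (t=27: SET c = -5): c (absent) -> -5
  event 5 (t=32: SET c = 7): c -5 -> 7
  event 6 (t=41: INC c by 9): c 7 -> 16
  event 7 (t=49: INC c by 1): c 16 -> 17
  event 8 (t=58: INC b by 13): c unchanged
  event 9 (t=63: SET c = 34): c 17 -> 34
  event 10 (t=64: SET a = -11): c unchanged
Final: c = 34

Answer: 34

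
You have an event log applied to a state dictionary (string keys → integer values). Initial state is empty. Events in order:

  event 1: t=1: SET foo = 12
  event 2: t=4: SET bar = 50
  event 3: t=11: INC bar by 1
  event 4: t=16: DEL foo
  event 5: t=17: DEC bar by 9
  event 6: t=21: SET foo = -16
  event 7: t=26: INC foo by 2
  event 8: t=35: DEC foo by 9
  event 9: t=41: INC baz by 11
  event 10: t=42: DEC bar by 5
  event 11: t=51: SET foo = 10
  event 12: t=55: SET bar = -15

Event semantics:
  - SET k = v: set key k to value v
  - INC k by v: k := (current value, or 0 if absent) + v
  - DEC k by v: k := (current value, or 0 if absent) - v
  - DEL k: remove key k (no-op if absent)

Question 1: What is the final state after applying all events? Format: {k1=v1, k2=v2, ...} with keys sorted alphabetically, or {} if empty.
Answer: {bar=-15, baz=11, foo=10}

Derivation:
  after event 1 (t=1: SET foo = 12): {foo=12}
  after event 2 (t=4: SET bar = 50): {bar=50, foo=12}
  after event 3 (t=11: INC bar by 1): {bar=51, foo=12}
  after event 4 (t=16: DEL foo): {bar=51}
  after event 5 (t=17: DEC bar by 9): {bar=42}
  after event 6 (t=21: SET foo = -16): {bar=42, foo=-16}
  after event 7 (t=26: INC foo by 2): {bar=42, foo=-14}
  after event 8 (t=35: DEC foo by 9): {bar=42, foo=-23}
  after event 9 (t=41: INC baz by 11): {bar=42, baz=11, foo=-23}
  after event 10 (t=42: DEC bar by 5): {bar=37, baz=11, foo=-23}
  after event 11 (t=51: SET foo = 10): {bar=37, baz=11, foo=10}
  after event 12 (t=55: SET bar = -15): {bar=-15, baz=11, foo=10}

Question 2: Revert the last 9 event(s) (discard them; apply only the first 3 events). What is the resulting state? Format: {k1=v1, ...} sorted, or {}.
Keep first 3 events (discard last 9):
  after event 1 (t=1: SET foo = 12): {foo=12}
  after event 2 (t=4: SET bar = 50): {bar=50, foo=12}
  after event 3 (t=11: INC bar by 1): {bar=51, foo=12}

Answer: {bar=51, foo=12}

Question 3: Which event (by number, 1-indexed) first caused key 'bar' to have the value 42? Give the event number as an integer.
Looking for first event where bar becomes 42:
  event 2: bar = 50
  event 3: bar = 51
  event 4: bar = 51
  event 5: bar 51 -> 42  <-- first match

Answer: 5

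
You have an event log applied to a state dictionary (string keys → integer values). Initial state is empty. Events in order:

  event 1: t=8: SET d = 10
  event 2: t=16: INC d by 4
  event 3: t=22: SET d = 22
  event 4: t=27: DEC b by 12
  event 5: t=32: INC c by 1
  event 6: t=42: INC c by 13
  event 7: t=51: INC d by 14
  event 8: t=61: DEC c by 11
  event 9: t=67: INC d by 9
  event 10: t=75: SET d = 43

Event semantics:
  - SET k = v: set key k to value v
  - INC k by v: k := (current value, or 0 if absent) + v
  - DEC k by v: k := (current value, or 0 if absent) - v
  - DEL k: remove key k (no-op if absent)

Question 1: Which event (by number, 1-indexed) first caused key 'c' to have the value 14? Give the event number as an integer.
Answer: 6

Derivation:
Looking for first event where c becomes 14:
  event 5: c = 1
  event 6: c 1 -> 14  <-- first match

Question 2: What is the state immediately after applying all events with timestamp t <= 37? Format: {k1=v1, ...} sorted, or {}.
Apply events with t <= 37 (5 events):
  after event 1 (t=8: SET d = 10): {d=10}
  after event 2 (t=16: INC d by 4): {d=14}
  after event 3 (t=22: SET d = 22): {d=22}
  after event 4 (t=27: DEC b by 12): {b=-12, d=22}
  after event 5 (t=32: INC c by 1): {b=-12, c=1, d=22}

Answer: {b=-12, c=1, d=22}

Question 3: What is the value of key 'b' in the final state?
Answer: -12

Derivation:
Track key 'b' through all 10 events:
  event 1 (t=8: SET d = 10): b unchanged
  event 2 (t=16: INC d by 4): b unchanged
  event 3 (t=22: SET d = 22): b unchanged
  event 4 (t=27: DEC b by 12): b (absent) -> -12
  event 5 (t=32: INC c by 1): b unchanged
  event 6 (t=42: INC c by 13): b unchanged
  event 7 (t=51: INC d by 14): b unchanged
  event 8 (t=61: DEC c by 11): b unchanged
  event 9 (t=67: INC d by 9): b unchanged
  event 10 (t=75: SET d = 43): b unchanged
Final: b = -12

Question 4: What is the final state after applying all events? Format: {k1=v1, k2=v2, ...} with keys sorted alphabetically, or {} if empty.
Answer: {b=-12, c=3, d=43}

Derivation:
  after event 1 (t=8: SET d = 10): {d=10}
  after event 2 (t=16: INC d by 4): {d=14}
  after event 3 (t=22: SET d = 22): {d=22}
  after event 4 (t=27: DEC b by 12): {b=-12, d=22}
  after event 5 (t=32: INC c by 1): {b=-12, c=1, d=22}
  after event 6 (t=42: INC c by 13): {b=-12, c=14, d=22}
  after event 7 (t=51: INC d by 14): {b=-12, c=14, d=36}
  after event 8 (t=61: DEC c by 11): {b=-12, c=3, d=36}
  after event 9 (t=67: INC d by 9): {b=-12, c=3, d=45}
  after event 10 (t=75: SET d = 43): {b=-12, c=3, d=43}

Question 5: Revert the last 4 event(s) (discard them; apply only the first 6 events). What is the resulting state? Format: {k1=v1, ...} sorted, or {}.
Keep first 6 events (discard last 4):
  after event 1 (t=8: SET d = 10): {d=10}
  after event 2 (t=16: INC d by 4): {d=14}
  after event 3 (t=22: SET d = 22): {d=22}
  after event 4 (t=27: DEC b by 12): {b=-12, d=22}
  after event 5 (t=32: INC c by 1): {b=-12, c=1, d=22}
  after event 6 (t=42: INC c by 13): {b=-12, c=14, d=22}

Answer: {b=-12, c=14, d=22}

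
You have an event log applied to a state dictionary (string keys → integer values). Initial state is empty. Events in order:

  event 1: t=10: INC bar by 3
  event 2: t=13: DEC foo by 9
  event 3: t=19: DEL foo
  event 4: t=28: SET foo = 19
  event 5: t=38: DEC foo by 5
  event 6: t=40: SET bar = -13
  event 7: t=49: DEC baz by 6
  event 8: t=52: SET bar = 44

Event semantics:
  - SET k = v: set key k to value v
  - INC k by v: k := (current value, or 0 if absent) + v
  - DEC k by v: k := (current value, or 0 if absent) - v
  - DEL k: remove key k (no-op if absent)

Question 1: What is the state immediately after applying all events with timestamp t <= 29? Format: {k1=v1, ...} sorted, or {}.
Apply events with t <= 29 (4 events):
  after event 1 (t=10: INC bar by 3): {bar=3}
  after event 2 (t=13: DEC foo by 9): {bar=3, foo=-9}
  after event 3 (t=19: DEL foo): {bar=3}
  after event 4 (t=28: SET foo = 19): {bar=3, foo=19}

Answer: {bar=3, foo=19}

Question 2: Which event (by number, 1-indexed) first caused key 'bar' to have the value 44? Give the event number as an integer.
Answer: 8

Derivation:
Looking for first event where bar becomes 44:
  event 1: bar = 3
  event 2: bar = 3
  event 3: bar = 3
  event 4: bar = 3
  event 5: bar = 3
  event 6: bar = -13
  event 7: bar = -13
  event 8: bar -13 -> 44  <-- first match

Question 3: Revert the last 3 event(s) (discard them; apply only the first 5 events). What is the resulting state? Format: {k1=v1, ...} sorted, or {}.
Keep first 5 events (discard last 3):
  after event 1 (t=10: INC bar by 3): {bar=3}
  after event 2 (t=13: DEC foo by 9): {bar=3, foo=-9}
  after event 3 (t=19: DEL foo): {bar=3}
  after event 4 (t=28: SET foo = 19): {bar=3, foo=19}
  after event 5 (t=38: DEC foo by 5): {bar=3, foo=14}

Answer: {bar=3, foo=14}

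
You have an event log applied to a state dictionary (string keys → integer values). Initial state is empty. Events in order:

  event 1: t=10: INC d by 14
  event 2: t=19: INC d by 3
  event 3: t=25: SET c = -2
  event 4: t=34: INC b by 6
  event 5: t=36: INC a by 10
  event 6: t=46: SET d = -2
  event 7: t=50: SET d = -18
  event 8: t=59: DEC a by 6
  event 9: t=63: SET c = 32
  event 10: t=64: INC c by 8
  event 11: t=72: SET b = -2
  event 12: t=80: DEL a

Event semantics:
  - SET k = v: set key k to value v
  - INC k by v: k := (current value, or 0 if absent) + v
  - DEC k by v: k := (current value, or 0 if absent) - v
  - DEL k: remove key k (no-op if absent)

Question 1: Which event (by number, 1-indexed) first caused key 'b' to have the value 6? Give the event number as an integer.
Answer: 4

Derivation:
Looking for first event where b becomes 6:
  event 4: b (absent) -> 6  <-- first match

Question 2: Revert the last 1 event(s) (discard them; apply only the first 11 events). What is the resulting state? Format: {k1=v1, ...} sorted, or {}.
Keep first 11 events (discard last 1):
  after event 1 (t=10: INC d by 14): {d=14}
  after event 2 (t=19: INC d by 3): {d=17}
  after event 3 (t=25: SET c = -2): {c=-2, d=17}
  after event 4 (t=34: INC b by 6): {b=6, c=-2, d=17}
  after event 5 (t=36: INC a by 10): {a=10, b=6, c=-2, d=17}
  after event 6 (t=46: SET d = -2): {a=10, b=6, c=-2, d=-2}
  after event 7 (t=50: SET d = -18): {a=10, b=6, c=-2, d=-18}
  after event 8 (t=59: DEC a by 6): {a=4, b=6, c=-2, d=-18}
  after event 9 (t=63: SET c = 32): {a=4, b=6, c=32, d=-18}
  after event 10 (t=64: INC c by 8): {a=4, b=6, c=40, d=-18}
  after event 11 (t=72: SET b = -2): {a=4, b=-2, c=40, d=-18}

Answer: {a=4, b=-2, c=40, d=-18}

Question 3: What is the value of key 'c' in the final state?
Track key 'c' through all 12 events:
  event 1 (t=10: INC d by 14): c unchanged
  event 2 (t=19: INC d by 3): c unchanged
  event 3 (t=25: SET c = -2): c (absent) -> -2
  event 4 (t=34: INC b by 6): c unchanged
  event 5 (t=36: INC a by 10): c unchanged
  event 6 (t=46: SET d = -2): c unchanged
  event 7 (t=50: SET d = -18): c unchanged
  event 8 (t=59: DEC a by 6): c unchanged
  event 9 (t=63: SET c = 32): c -2 -> 32
  event 10 (t=64: INC c by 8): c 32 -> 40
  event 11 (t=72: SET b = -2): c unchanged
  event 12 (t=80: DEL a): c unchanged
Final: c = 40

Answer: 40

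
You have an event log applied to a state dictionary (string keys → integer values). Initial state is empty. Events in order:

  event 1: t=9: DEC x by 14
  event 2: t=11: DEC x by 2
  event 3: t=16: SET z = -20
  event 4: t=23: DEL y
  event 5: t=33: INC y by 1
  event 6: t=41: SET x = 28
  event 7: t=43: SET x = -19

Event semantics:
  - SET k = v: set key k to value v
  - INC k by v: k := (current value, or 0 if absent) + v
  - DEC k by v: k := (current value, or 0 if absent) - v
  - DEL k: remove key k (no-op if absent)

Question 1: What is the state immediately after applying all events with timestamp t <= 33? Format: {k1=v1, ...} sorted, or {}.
Apply events with t <= 33 (5 events):
  after event 1 (t=9: DEC x by 14): {x=-14}
  after event 2 (t=11: DEC x by 2): {x=-16}
  after event 3 (t=16: SET z = -20): {x=-16, z=-20}
  after event 4 (t=23: DEL y): {x=-16, z=-20}
  after event 5 (t=33: INC y by 1): {x=-16, y=1, z=-20}

Answer: {x=-16, y=1, z=-20}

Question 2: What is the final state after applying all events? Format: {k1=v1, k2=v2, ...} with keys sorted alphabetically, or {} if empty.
  after event 1 (t=9: DEC x by 14): {x=-14}
  after event 2 (t=11: DEC x by 2): {x=-16}
  after event 3 (t=16: SET z = -20): {x=-16, z=-20}
  after event 4 (t=23: DEL y): {x=-16, z=-20}
  after event 5 (t=33: INC y by 1): {x=-16, y=1, z=-20}
  after event 6 (t=41: SET x = 28): {x=28, y=1, z=-20}
  after event 7 (t=43: SET x = -19): {x=-19, y=1, z=-20}

Answer: {x=-19, y=1, z=-20}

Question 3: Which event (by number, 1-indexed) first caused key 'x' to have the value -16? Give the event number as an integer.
Looking for first event where x becomes -16:
  event 1: x = -14
  event 2: x -14 -> -16  <-- first match

Answer: 2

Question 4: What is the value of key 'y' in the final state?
Answer: 1

Derivation:
Track key 'y' through all 7 events:
  event 1 (t=9: DEC x by 14): y unchanged
  event 2 (t=11: DEC x by 2): y unchanged
  event 3 (t=16: SET z = -20): y unchanged
  event 4 (t=23: DEL y): y (absent) -> (absent)
  event 5 (t=33: INC y by 1): y (absent) -> 1
  event 6 (t=41: SET x = 28): y unchanged
  event 7 (t=43: SET x = -19): y unchanged
Final: y = 1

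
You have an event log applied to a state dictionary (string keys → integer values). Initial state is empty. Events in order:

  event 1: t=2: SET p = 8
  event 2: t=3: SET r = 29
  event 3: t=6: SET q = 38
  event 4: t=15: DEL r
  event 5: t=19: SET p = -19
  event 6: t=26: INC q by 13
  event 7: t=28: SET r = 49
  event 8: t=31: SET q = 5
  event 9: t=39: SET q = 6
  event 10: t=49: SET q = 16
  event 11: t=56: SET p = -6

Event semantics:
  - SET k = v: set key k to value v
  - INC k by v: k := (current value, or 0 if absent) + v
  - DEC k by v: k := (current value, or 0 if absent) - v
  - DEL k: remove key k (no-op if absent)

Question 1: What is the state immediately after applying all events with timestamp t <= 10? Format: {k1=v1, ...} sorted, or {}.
Apply events with t <= 10 (3 events):
  after event 1 (t=2: SET p = 8): {p=8}
  after event 2 (t=3: SET r = 29): {p=8, r=29}
  after event 3 (t=6: SET q = 38): {p=8, q=38, r=29}

Answer: {p=8, q=38, r=29}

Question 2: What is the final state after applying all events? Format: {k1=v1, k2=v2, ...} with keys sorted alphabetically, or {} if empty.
Answer: {p=-6, q=16, r=49}

Derivation:
  after event 1 (t=2: SET p = 8): {p=8}
  after event 2 (t=3: SET r = 29): {p=8, r=29}
  after event 3 (t=6: SET q = 38): {p=8, q=38, r=29}
  after event 4 (t=15: DEL r): {p=8, q=38}
  after event 5 (t=19: SET p = -19): {p=-19, q=38}
  after event 6 (t=26: INC q by 13): {p=-19, q=51}
  after event 7 (t=28: SET r = 49): {p=-19, q=51, r=49}
  after event 8 (t=31: SET q = 5): {p=-19, q=5, r=49}
  after event 9 (t=39: SET q = 6): {p=-19, q=6, r=49}
  after event 10 (t=49: SET q = 16): {p=-19, q=16, r=49}
  after event 11 (t=56: SET p = -6): {p=-6, q=16, r=49}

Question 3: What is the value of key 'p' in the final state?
Track key 'p' through all 11 events:
  event 1 (t=2: SET p = 8): p (absent) -> 8
  event 2 (t=3: SET r = 29): p unchanged
  event 3 (t=6: SET q = 38): p unchanged
  event 4 (t=15: DEL r): p unchanged
  event 5 (t=19: SET p = -19): p 8 -> -19
  event 6 (t=26: INC q by 13): p unchanged
  event 7 (t=28: SET r = 49): p unchanged
  event 8 (t=31: SET q = 5): p unchanged
  event 9 (t=39: SET q = 6): p unchanged
  event 10 (t=49: SET q = 16): p unchanged
  event 11 (t=56: SET p = -6): p -19 -> -6
Final: p = -6

Answer: -6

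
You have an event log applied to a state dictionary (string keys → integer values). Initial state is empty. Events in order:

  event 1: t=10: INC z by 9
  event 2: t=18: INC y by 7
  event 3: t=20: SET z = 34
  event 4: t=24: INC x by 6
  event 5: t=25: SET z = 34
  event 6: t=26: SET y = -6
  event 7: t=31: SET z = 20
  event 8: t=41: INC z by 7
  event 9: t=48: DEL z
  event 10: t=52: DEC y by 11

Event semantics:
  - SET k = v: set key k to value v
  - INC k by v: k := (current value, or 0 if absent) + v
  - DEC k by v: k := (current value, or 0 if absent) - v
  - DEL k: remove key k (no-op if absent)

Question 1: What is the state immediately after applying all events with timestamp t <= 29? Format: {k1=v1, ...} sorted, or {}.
Apply events with t <= 29 (6 events):
  after event 1 (t=10: INC z by 9): {z=9}
  after event 2 (t=18: INC y by 7): {y=7, z=9}
  after event 3 (t=20: SET z = 34): {y=7, z=34}
  after event 4 (t=24: INC x by 6): {x=6, y=7, z=34}
  after event 5 (t=25: SET z = 34): {x=6, y=7, z=34}
  after event 6 (t=26: SET y = -6): {x=6, y=-6, z=34}

Answer: {x=6, y=-6, z=34}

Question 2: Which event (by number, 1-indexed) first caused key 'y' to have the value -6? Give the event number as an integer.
Answer: 6

Derivation:
Looking for first event where y becomes -6:
  event 2: y = 7
  event 3: y = 7
  event 4: y = 7
  event 5: y = 7
  event 6: y 7 -> -6  <-- first match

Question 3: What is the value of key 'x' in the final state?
Track key 'x' through all 10 events:
  event 1 (t=10: INC z by 9): x unchanged
  event 2 (t=18: INC y by 7): x unchanged
  event 3 (t=20: SET z = 34): x unchanged
  event 4 (t=24: INC x by 6): x (absent) -> 6
  event 5 (t=25: SET z = 34): x unchanged
  event 6 (t=26: SET y = -6): x unchanged
  event 7 (t=31: SET z = 20): x unchanged
  event 8 (t=41: INC z by 7): x unchanged
  event 9 (t=48: DEL z): x unchanged
  event 10 (t=52: DEC y by 11): x unchanged
Final: x = 6

Answer: 6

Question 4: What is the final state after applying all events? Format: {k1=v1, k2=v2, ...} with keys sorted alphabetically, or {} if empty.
Answer: {x=6, y=-17}

Derivation:
  after event 1 (t=10: INC z by 9): {z=9}
  after event 2 (t=18: INC y by 7): {y=7, z=9}
  after event 3 (t=20: SET z = 34): {y=7, z=34}
  after event 4 (t=24: INC x by 6): {x=6, y=7, z=34}
  after event 5 (t=25: SET z = 34): {x=6, y=7, z=34}
  after event 6 (t=26: SET y = -6): {x=6, y=-6, z=34}
  after event 7 (t=31: SET z = 20): {x=6, y=-6, z=20}
  after event 8 (t=41: INC z by 7): {x=6, y=-6, z=27}
  after event 9 (t=48: DEL z): {x=6, y=-6}
  after event 10 (t=52: DEC y by 11): {x=6, y=-17}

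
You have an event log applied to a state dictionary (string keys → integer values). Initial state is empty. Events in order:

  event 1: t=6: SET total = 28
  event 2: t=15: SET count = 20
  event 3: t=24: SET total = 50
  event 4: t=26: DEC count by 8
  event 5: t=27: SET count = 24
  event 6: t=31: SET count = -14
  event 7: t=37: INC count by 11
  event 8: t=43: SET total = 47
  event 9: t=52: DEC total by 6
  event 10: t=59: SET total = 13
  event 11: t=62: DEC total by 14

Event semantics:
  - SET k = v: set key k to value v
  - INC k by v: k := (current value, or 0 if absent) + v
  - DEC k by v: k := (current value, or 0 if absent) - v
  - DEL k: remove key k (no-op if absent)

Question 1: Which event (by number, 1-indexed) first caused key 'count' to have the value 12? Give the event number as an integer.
Answer: 4

Derivation:
Looking for first event where count becomes 12:
  event 2: count = 20
  event 3: count = 20
  event 4: count 20 -> 12  <-- first match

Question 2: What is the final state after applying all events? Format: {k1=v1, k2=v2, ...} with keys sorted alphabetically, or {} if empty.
  after event 1 (t=6: SET total = 28): {total=28}
  after event 2 (t=15: SET count = 20): {count=20, total=28}
  after event 3 (t=24: SET total = 50): {count=20, total=50}
  after event 4 (t=26: DEC count by 8): {count=12, total=50}
  after event 5 (t=27: SET count = 24): {count=24, total=50}
  after event 6 (t=31: SET count = -14): {count=-14, total=50}
  after event 7 (t=37: INC count by 11): {count=-3, total=50}
  after event 8 (t=43: SET total = 47): {count=-3, total=47}
  after event 9 (t=52: DEC total by 6): {count=-3, total=41}
  after event 10 (t=59: SET total = 13): {count=-3, total=13}
  after event 11 (t=62: DEC total by 14): {count=-3, total=-1}

Answer: {count=-3, total=-1}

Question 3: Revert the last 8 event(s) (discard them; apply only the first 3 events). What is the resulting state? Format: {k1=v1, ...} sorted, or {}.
Keep first 3 events (discard last 8):
  after event 1 (t=6: SET total = 28): {total=28}
  after event 2 (t=15: SET count = 20): {count=20, total=28}
  after event 3 (t=24: SET total = 50): {count=20, total=50}

Answer: {count=20, total=50}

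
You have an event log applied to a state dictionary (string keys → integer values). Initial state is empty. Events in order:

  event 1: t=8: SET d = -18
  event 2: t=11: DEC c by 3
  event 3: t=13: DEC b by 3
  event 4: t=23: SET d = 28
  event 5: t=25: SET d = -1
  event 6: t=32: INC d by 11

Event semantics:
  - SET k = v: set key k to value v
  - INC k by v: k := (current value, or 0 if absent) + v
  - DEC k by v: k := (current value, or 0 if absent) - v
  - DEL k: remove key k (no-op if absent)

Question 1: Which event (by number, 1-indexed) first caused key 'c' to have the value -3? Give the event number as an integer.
Looking for first event where c becomes -3:
  event 2: c (absent) -> -3  <-- first match

Answer: 2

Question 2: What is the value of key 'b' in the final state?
Answer: -3

Derivation:
Track key 'b' through all 6 events:
  event 1 (t=8: SET d = -18): b unchanged
  event 2 (t=11: DEC c by 3): b unchanged
  event 3 (t=13: DEC b by 3): b (absent) -> -3
  event 4 (t=23: SET d = 28): b unchanged
  event 5 (t=25: SET d = -1): b unchanged
  event 6 (t=32: INC d by 11): b unchanged
Final: b = -3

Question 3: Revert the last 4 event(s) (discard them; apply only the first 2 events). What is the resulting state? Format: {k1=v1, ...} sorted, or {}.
Keep first 2 events (discard last 4):
  after event 1 (t=8: SET d = -18): {d=-18}
  after event 2 (t=11: DEC c by 3): {c=-3, d=-18}

Answer: {c=-3, d=-18}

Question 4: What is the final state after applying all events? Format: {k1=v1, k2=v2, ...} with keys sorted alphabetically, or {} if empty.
  after event 1 (t=8: SET d = -18): {d=-18}
  after event 2 (t=11: DEC c by 3): {c=-3, d=-18}
  after event 3 (t=13: DEC b by 3): {b=-3, c=-3, d=-18}
  after event 4 (t=23: SET d = 28): {b=-3, c=-3, d=28}
  after event 5 (t=25: SET d = -1): {b=-3, c=-3, d=-1}
  after event 6 (t=32: INC d by 11): {b=-3, c=-3, d=10}

Answer: {b=-3, c=-3, d=10}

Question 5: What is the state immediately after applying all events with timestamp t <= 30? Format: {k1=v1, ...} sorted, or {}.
Answer: {b=-3, c=-3, d=-1}

Derivation:
Apply events with t <= 30 (5 events):
  after event 1 (t=8: SET d = -18): {d=-18}
  after event 2 (t=11: DEC c by 3): {c=-3, d=-18}
  after event 3 (t=13: DEC b by 3): {b=-3, c=-3, d=-18}
  after event 4 (t=23: SET d = 28): {b=-3, c=-3, d=28}
  after event 5 (t=25: SET d = -1): {b=-3, c=-3, d=-1}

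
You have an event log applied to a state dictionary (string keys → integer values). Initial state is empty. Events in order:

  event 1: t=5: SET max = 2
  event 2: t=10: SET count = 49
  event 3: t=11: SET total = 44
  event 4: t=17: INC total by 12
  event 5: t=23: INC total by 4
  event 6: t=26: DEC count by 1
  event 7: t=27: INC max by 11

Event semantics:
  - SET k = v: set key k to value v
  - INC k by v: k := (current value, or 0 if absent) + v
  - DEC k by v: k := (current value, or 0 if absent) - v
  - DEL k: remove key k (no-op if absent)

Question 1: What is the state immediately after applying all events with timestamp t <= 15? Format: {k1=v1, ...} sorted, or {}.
Answer: {count=49, max=2, total=44}

Derivation:
Apply events with t <= 15 (3 events):
  after event 1 (t=5: SET max = 2): {max=2}
  after event 2 (t=10: SET count = 49): {count=49, max=2}
  after event 3 (t=11: SET total = 44): {count=49, max=2, total=44}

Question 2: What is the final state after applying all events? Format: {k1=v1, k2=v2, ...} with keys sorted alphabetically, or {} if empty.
Answer: {count=48, max=13, total=60}

Derivation:
  after event 1 (t=5: SET max = 2): {max=2}
  after event 2 (t=10: SET count = 49): {count=49, max=2}
  after event 3 (t=11: SET total = 44): {count=49, max=2, total=44}
  after event 4 (t=17: INC total by 12): {count=49, max=2, total=56}
  after event 5 (t=23: INC total by 4): {count=49, max=2, total=60}
  after event 6 (t=26: DEC count by 1): {count=48, max=2, total=60}
  after event 7 (t=27: INC max by 11): {count=48, max=13, total=60}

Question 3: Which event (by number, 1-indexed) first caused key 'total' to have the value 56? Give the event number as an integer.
Answer: 4

Derivation:
Looking for first event where total becomes 56:
  event 3: total = 44
  event 4: total 44 -> 56  <-- first match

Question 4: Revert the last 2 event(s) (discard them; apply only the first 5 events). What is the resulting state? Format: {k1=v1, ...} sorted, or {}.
Answer: {count=49, max=2, total=60}

Derivation:
Keep first 5 events (discard last 2):
  after event 1 (t=5: SET max = 2): {max=2}
  after event 2 (t=10: SET count = 49): {count=49, max=2}
  after event 3 (t=11: SET total = 44): {count=49, max=2, total=44}
  after event 4 (t=17: INC total by 12): {count=49, max=2, total=56}
  after event 5 (t=23: INC total by 4): {count=49, max=2, total=60}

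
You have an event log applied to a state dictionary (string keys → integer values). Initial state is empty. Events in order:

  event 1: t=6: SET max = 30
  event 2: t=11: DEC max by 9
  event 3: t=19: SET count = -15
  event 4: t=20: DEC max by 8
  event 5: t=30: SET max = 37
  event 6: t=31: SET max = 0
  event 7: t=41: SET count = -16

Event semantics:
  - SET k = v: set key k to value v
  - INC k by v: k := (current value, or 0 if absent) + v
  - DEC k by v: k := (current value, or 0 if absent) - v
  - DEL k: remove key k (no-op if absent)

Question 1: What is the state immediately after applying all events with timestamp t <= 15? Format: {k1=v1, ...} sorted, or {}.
Answer: {max=21}

Derivation:
Apply events with t <= 15 (2 events):
  after event 1 (t=6: SET max = 30): {max=30}
  after event 2 (t=11: DEC max by 9): {max=21}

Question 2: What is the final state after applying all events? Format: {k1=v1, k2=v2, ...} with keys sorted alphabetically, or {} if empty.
Answer: {count=-16, max=0}

Derivation:
  after event 1 (t=6: SET max = 30): {max=30}
  after event 2 (t=11: DEC max by 9): {max=21}
  after event 3 (t=19: SET count = -15): {count=-15, max=21}
  after event 4 (t=20: DEC max by 8): {count=-15, max=13}
  after event 5 (t=30: SET max = 37): {count=-15, max=37}
  after event 6 (t=31: SET max = 0): {count=-15, max=0}
  after event 7 (t=41: SET count = -16): {count=-16, max=0}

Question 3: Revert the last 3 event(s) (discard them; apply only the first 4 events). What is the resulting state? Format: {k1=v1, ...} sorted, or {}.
Answer: {count=-15, max=13}

Derivation:
Keep first 4 events (discard last 3):
  after event 1 (t=6: SET max = 30): {max=30}
  after event 2 (t=11: DEC max by 9): {max=21}
  after event 3 (t=19: SET count = -15): {count=-15, max=21}
  after event 4 (t=20: DEC max by 8): {count=-15, max=13}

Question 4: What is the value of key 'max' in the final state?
Answer: 0

Derivation:
Track key 'max' through all 7 events:
  event 1 (t=6: SET max = 30): max (absent) -> 30
  event 2 (t=11: DEC max by 9): max 30 -> 21
  event 3 (t=19: SET count = -15): max unchanged
  event 4 (t=20: DEC max by 8): max 21 -> 13
  event 5 (t=30: SET max = 37): max 13 -> 37
  event 6 (t=31: SET max = 0): max 37 -> 0
  event 7 (t=41: SET count = -16): max unchanged
Final: max = 0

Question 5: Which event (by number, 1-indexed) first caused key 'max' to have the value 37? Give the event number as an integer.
Answer: 5

Derivation:
Looking for first event where max becomes 37:
  event 1: max = 30
  event 2: max = 21
  event 3: max = 21
  event 4: max = 13
  event 5: max 13 -> 37  <-- first match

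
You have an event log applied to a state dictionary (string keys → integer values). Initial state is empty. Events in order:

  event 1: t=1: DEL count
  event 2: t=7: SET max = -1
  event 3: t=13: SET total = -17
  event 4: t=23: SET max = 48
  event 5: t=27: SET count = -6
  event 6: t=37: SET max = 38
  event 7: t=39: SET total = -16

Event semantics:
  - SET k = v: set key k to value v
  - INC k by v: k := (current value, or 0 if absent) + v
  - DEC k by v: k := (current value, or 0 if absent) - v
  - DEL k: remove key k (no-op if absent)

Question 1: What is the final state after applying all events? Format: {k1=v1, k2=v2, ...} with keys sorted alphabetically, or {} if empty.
  after event 1 (t=1: DEL count): {}
  after event 2 (t=7: SET max = -1): {max=-1}
  after event 3 (t=13: SET total = -17): {max=-1, total=-17}
  after event 4 (t=23: SET max = 48): {max=48, total=-17}
  after event 5 (t=27: SET count = -6): {count=-6, max=48, total=-17}
  after event 6 (t=37: SET max = 38): {count=-6, max=38, total=-17}
  after event 7 (t=39: SET total = -16): {count=-6, max=38, total=-16}

Answer: {count=-6, max=38, total=-16}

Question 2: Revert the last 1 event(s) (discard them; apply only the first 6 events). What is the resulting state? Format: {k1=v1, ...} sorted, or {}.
Answer: {count=-6, max=38, total=-17}

Derivation:
Keep first 6 events (discard last 1):
  after event 1 (t=1: DEL count): {}
  after event 2 (t=7: SET max = -1): {max=-1}
  after event 3 (t=13: SET total = -17): {max=-1, total=-17}
  after event 4 (t=23: SET max = 48): {max=48, total=-17}
  after event 5 (t=27: SET count = -6): {count=-6, max=48, total=-17}
  after event 6 (t=37: SET max = 38): {count=-6, max=38, total=-17}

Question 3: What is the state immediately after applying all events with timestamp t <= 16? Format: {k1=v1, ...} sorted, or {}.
Answer: {max=-1, total=-17}

Derivation:
Apply events with t <= 16 (3 events):
  after event 1 (t=1: DEL count): {}
  after event 2 (t=7: SET max = -1): {max=-1}
  after event 3 (t=13: SET total = -17): {max=-1, total=-17}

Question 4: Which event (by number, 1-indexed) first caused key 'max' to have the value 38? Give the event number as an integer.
Answer: 6

Derivation:
Looking for first event where max becomes 38:
  event 2: max = -1
  event 3: max = -1
  event 4: max = 48
  event 5: max = 48
  event 6: max 48 -> 38  <-- first match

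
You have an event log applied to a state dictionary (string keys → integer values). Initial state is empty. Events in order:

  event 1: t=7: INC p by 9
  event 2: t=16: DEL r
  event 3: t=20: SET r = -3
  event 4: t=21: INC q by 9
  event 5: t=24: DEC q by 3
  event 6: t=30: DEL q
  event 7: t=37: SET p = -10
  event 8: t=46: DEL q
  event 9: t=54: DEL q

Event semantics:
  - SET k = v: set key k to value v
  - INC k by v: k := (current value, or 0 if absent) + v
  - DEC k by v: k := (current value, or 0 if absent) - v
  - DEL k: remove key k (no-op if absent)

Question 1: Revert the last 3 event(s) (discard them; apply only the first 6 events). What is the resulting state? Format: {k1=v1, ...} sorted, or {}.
Answer: {p=9, r=-3}

Derivation:
Keep first 6 events (discard last 3):
  after event 1 (t=7: INC p by 9): {p=9}
  after event 2 (t=16: DEL r): {p=9}
  after event 3 (t=20: SET r = -3): {p=9, r=-3}
  after event 4 (t=21: INC q by 9): {p=9, q=9, r=-3}
  after event 5 (t=24: DEC q by 3): {p=9, q=6, r=-3}
  after event 6 (t=30: DEL q): {p=9, r=-3}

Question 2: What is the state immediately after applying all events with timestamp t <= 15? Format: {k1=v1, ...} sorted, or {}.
Answer: {p=9}

Derivation:
Apply events with t <= 15 (1 events):
  after event 1 (t=7: INC p by 9): {p=9}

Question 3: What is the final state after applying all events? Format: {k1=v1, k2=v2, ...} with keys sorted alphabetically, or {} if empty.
Answer: {p=-10, r=-3}

Derivation:
  after event 1 (t=7: INC p by 9): {p=9}
  after event 2 (t=16: DEL r): {p=9}
  after event 3 (t=20: SET r = -3): {p=9, r=-3}
  after event 4 (t=21: INC q by 9): {p=9, q=9, r=-3}
  after event 5 (t=24: DEC q by 3): {p=9, q=6, r=-3}
  after event 6 (t=30: DEL q): {p=9, r=-3}
  after event 7 (t=37: SET p = -10): {p=-10, r=-3}
  after event 8 (t=46: DEL q): {p=-10, r=-3}
  after event 9 (t=54: DEL q): {p=-10, r=-3}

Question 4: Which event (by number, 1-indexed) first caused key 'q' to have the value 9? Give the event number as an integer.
Looking for first event where q becomes 9:
  event 4: q (absent) -> 9  <-- first match

Answer: 4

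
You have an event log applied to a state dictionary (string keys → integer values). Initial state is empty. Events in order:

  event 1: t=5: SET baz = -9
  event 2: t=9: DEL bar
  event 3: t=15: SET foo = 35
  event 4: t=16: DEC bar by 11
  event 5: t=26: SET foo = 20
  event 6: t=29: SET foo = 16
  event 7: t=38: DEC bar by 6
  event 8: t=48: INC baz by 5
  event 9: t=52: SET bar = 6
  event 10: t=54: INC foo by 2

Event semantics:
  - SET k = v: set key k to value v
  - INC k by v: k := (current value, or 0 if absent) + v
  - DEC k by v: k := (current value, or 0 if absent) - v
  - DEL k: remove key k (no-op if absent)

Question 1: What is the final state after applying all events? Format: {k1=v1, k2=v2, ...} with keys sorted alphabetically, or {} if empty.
  after event 1 (t=5: SET baz = -9): {baz=-9}
  after event 2 (t=9: DEL bar): {baz=-9}
  after event 3 (t=15: SET foo = 35): {baz=-9, foo=35}
  after event 4 (t=16: DEC bar by 11): {bar=-11, baz=-9, foo=35}
  after event 5 (t=26: SET foo = 20): {bar=-11, baz=-9, foo=20}
  after event 6 (t=29: SET foo = 16): {bar=-11, baz=-9, foo=16}
  after event 7 (t=38: DEC bar by 6): {bar=-17, baz=-9, foo=16}
  after event 8 (t=48: INC baz by 5): {bar=-17, baz=-4, foo=16}
  after event 9 (t=52: SET bar = 6): {bar=6, baz=-4, foo=16}
  after event 10 (t=54: INC foo by 2): {bar=6, baz=-4, foo=18}

Answer: {bar=6, baz=-4, foo=18}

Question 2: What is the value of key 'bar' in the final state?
Answer: 6

Derivation:
Track key 'bar' through all 10 events:
  event 1 (t=5: SET baz = -9): bar unchanged
  event 2 (t=9: DEL bar): bar (absent) -> (absent)
  event 3 (t=15: SET foo = 35): bar unchanged
  event 4 (t=16: DEC bar by 11): bar (absent) -> -11
  event 5 (t=26: SET foo = 20): bar unchanged
  event 6 (t=29: SET foo = 16): bar unchanged
  event 7 (t=38: DEC bar by 6): bar -11 -> -17
  event 8 (t=48: INC baz by 5): bar unchanged
  event 9 (t=52: SET bar = 6): bar -17 -> 6
  event 10 (t=54: INC foo by 2): bar unchanged
Final: bar = 6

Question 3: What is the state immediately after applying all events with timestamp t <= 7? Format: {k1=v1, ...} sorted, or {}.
Answer: {baz=-9}

Derivation:
Apply events with t <= 7 (1 events):
  after event 1 (t=5: SET baz = -9): {baz=-9}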